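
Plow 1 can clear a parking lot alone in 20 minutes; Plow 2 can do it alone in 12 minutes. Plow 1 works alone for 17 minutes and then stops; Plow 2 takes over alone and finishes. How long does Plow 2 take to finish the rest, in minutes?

In 17 minutes Plow 1 does 17/20 of the job, leaving 3/20.
Plow 2 works at 1/12 per minute, so finishing takes 3/20 ÷ 1/12 = 9/5 minutes.

9/5 minutes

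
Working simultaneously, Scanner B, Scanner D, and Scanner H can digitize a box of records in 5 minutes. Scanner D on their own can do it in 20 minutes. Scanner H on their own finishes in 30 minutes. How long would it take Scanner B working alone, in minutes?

60/7 minutes

Combined rate is 1/5 per minute.
Known contribution: 1/20 + 1/30 = (3 + 2)/60 = 5/60 = 1/12 per minute.
So Scanner B's rate is 1/5 − 1/12 = 7/60, meaning 60/7 minutes alone.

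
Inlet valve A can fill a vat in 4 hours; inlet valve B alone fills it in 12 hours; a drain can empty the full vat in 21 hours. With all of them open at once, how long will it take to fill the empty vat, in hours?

7/2 hours

Net rate = 1/4 + 1/12 − 1/21 = (21 + 7 − 4)/84 = 24/84 = 2/7 per hour.
Filling time = 1 ÷ (2/7) = 7/2 hours.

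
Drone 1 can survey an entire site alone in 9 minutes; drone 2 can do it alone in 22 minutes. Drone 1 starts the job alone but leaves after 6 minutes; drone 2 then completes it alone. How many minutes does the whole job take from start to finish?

In 6 minutes drone 1 does 6/9 = 2/3 of the job, leaving 1/3.
Drone 2 works at 1/22 per minute, so finishing takes 1/3 ÷ 1/22 = 22/3 minutes.
Total time = 6 + 22/3 = 40/3 minutes.

40/3 minutes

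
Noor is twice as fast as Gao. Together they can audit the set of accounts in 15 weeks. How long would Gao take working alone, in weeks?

45 weeks

Let Gao's rate be r; then Noor's rate is 2r, so together (2 + 1)r = 3r = 1/15.
Thus r = 1/45 per week.
Gao alone: 45 weeks; Noor alone: 45/2 weeks.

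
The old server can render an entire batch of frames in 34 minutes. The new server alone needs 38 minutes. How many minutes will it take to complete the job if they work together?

323/18 minutes

Combined rate: 1/34 + 1/38 = (19 + 17)/646 = 36/646 = 18/323 per minute.
Time = 1 ÷ (18/323) = 323/18 minutes.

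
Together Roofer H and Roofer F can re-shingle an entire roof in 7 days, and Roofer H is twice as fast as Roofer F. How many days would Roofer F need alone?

Let Roofer F's rate be r; then Roofer H's rate is 2r, so together (2 + 1)r = 3r = 1/7.
Thus r = 1/21 per day.
Roofer F alone: 21 days; Roofer H alone: 21/2 days.

21 days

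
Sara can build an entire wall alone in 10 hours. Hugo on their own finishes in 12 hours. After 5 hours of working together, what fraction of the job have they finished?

Combined rate: 1/10 + 1/12 = (6 + 5)/60 = 11/60 per hour.
In 5 hours they complete 5·11/60 = 11/12 of the job.

11/12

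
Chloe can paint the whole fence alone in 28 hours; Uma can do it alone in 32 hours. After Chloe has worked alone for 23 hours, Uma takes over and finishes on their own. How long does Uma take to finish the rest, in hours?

In 23 hours Chloe does 23/28 of the job, leaving 5/28.
Uma works at 1/32 per hour, so finishing takes 5/28 ÷ 1/32 = 40/7 hours.

40/7 hours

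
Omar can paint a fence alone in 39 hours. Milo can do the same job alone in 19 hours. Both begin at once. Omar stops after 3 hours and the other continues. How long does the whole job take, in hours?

228/13 hours

In the first 3 hours the combined rate is 58/741, so 58/247 of the job is done, leaving 189/247.
After Omar leaves the rate is 1/19 per hour; the remaining 189/247 takes 189/13 hours.
Total = 3 + 189/13 = 228/13 hours.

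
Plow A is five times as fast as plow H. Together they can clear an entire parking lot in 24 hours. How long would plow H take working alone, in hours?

144 hours

Let plow H's rate be r; then plow A's rate is 5r, so together (5 + 1)r = 6r = 1/24.
Thus r = 1/144 per hour.
Plow H alone: 144 hours; plow A alone: 144/5 hours.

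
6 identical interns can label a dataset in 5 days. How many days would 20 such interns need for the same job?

3/2 days

Total work is 6·5 = 30 intern-days.
With 20 interns: 30/20 = 3/2 days.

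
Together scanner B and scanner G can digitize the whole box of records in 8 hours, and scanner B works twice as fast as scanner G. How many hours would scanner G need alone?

24 hours

Let scanner G's rate be r; then scanner B's rate is 2r, so together (2 + 1)r = 3r = 1/8.
Thus r = 1/24 per hour.
Scanner G alone: 24 hours; scanner B alone: 12 hours.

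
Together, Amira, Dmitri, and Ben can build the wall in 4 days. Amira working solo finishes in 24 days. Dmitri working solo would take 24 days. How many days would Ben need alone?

Combined rate is 1/4 per day.
Known contribution: 1/24 + 1/24 = (1 + 1)/24 = 2/24 = 1/12 per day.
So Ben's rate is 1/4 − 1/12 = 1/6, meaning 6 days alone.

6 days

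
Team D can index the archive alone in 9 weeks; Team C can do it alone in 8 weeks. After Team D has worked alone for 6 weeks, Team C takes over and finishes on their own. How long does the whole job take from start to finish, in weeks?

In 6 weeks Team D does 6/9 = 2/3 of the job, leaving 1/3.
Team C works at 1/8 per week, so finishing takes 1/3 ÷ 1/8 = 8/3 weeks.
Total time = 6 + 8/3 = 26/3 weeks.

26/3 weeks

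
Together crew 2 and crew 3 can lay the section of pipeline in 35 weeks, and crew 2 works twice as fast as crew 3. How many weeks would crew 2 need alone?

Let crew 3's rate be r; then crew 2's rate is 2r, so together (2 + 1)r = 3r = 1/35.
Thus r = 1/105 per week.
Crew 3 alone: 105 weeks; crew 2 alone: 105/2 weeks.

105/2 weeks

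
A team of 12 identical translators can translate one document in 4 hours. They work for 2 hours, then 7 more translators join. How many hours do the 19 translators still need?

One translator does 1/48 of the job per hour.
After 2 hours with 12 translators, 1/2 is done (1/2 left).
With 19 translators the rate is 19/48, so the rest takes 1/2 ÷ 19/48 = 24/19 hours.

24/19 hours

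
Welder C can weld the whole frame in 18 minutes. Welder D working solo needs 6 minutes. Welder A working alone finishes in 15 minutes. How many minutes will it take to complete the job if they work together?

45/13 minutes

Combined rate: 1/18 + 1/6 + 1/15 = (5 + 15 + 6)/90 = 26/90 = 13/45 per minute.
Time = 1 ÷ (13/45) = 45/13 minutes.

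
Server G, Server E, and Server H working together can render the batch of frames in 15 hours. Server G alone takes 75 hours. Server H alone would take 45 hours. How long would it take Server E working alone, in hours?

225/7 hours

Combined rate is 1/15 per hour.
Known contribution: 1/75 + 1/45 = (3 + 5)/225 = 8/225 per hour.
So Server E's rate is 1/15 − 8/225 = 7/225, meaning 225/7 hours alone.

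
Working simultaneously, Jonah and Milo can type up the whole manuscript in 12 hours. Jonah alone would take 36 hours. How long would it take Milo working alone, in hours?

Combined rate is 1/12 per hour.
Known contribution: 1/36 per hour.
So Milo's rate is 1/12 − 1/36 = 1/18, meaning 18 hours alone.

18 hours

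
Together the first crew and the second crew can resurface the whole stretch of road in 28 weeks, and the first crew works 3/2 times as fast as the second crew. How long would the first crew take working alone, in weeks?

140/3 weeks

Let the second crew's rate be r; then the first crew's rate is (3/2)r, so together (3/2 + 1)r = (5/2)r = 1/28.
Thus r = 1/70 per week.
The second crew alone: 70 weeks; the first crew alone: 140/3 weeks.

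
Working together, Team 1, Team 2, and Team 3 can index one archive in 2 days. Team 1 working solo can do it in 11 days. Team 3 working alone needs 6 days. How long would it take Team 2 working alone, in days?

33/8 days

Combined rate is 1/2 per day.
Known contribution: 1/11 + 1/6 = (6 + 11)/66 = 17/66 per day.
So Team 2's rate is 1/2 − 17/66 = 8/33, meaning 33/8 days alone.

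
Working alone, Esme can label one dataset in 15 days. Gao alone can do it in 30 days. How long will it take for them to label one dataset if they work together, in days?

10 days

With two workers the combined time is the product over the sum: 15·30/(15+30) = 450/45 = 10 days.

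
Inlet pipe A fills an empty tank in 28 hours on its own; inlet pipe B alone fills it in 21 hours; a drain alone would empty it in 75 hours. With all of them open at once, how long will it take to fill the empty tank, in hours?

100/7 hours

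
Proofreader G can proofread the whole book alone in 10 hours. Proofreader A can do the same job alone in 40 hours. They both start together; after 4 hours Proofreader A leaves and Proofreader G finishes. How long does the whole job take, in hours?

In the first 4 hours the combined rate is 1/8, so 1/2 of the job is done, leaving 1/2.
After Proofreader A leaves the rate is 1/10 per hour; the remaining 1/2 takes 5 hours.
Total = 4 + 5 = 9 hours.

9 hours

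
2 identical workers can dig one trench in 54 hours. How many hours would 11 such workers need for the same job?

Total work is 2·54 = 108 worker-hours.
With 11 workers: 108/11 hours.

108/11 hours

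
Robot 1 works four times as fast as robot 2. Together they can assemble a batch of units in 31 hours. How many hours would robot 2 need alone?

Let robot 2's rate be r; then robot 1's rate is 4r, so together (4 + 1)r = 5r = 1/31.
Thus r = 1/155 per hour.
Robot 2 alone: 155 hours; robot 1 alone: 155/4 hours.

155 hours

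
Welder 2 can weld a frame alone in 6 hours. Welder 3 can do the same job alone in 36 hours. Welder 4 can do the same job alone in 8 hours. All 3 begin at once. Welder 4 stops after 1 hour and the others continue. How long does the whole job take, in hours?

In the first 1 hour the combined rate is 23/72, so 23/72 of the job is done, leaving 49/72.
After Welder 4 leaves the rate is 7/36 per hour; the remaining 49/72 takes 7/2 hours.
Total = 1 + 7/2 = 9/2 hours.

9/2 hours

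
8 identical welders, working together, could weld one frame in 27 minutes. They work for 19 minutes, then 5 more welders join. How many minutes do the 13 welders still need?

64/13 minutes

One welder does 1/216 of the job per minute.
After 19 minutes with 8 welders, 19/27 is done (8/27 left).
With 13 welders the rate is 13/216, so the rest takes 8/27 ÷ 13/216 = 64/13 minutes.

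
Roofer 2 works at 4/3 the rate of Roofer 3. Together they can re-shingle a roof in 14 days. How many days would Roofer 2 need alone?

49/2 days

Let Roofer 3's rate be r; then Roofer 2's rate is (4/3)r, so together (4/3 + 1)r = (7/3)r = 1/14.
Thus r = 3/98 per day.
Roofer 3 alone: 98/3 days; Roofer 2 alone: 49/2 days.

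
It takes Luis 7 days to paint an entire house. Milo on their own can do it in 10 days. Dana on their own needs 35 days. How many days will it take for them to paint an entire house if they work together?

70/19 days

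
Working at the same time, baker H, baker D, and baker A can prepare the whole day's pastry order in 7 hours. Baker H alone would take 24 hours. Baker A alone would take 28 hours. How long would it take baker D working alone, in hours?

Combined rate is 1/7 per hour.
Known contribution: 1/24 + 1/28 = (7 + 6)/168 = 13/168 per hour.
So baker D's rate is 1/7 − 13/168 = 11/168, meaning 168/11 hours alone.

168/11 hours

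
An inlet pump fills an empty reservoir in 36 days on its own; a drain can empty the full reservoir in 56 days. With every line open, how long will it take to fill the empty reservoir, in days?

504/5 days

Net rate = 1/36 − 1/56 = (14 − 9)/504 = 5/504 per day.
Filling time = 1 ÷ (5/504) = 504/5 days.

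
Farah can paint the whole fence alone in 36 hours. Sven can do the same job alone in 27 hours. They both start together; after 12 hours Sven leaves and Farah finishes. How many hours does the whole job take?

In the first 12 hours the combined rate is 7/108, so 7/9 of the job is done, leaving 2/9.
After Sven leaves the rate is 1/36 per hour; the remaining 2/9 takes 8 hours.
Total = 12 + 8 = 20 hours.

20 hours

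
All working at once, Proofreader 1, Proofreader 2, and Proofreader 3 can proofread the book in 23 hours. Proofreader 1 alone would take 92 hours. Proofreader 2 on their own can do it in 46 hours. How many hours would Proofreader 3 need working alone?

92 hours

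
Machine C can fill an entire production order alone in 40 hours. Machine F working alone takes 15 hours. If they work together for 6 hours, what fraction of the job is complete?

Combined rate: 1/40 + 1/15 = (3 + 8)/120 = 11/120 per hour.
In 6 hours they complete 6·11/120 = 11/20 of the job.

11/20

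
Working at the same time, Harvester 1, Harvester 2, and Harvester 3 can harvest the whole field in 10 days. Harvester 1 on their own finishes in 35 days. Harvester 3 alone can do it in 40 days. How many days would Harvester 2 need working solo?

Combined rate is 1/10 per day.
Known contribution: 1/35 + 1/40 = (8 + 7)/280 = 15/280 = 3/56 per day.
So Harvester 2's rate is 1/10 − 3/56 = 13/280, meaning 280/13 days alone.

280/13 days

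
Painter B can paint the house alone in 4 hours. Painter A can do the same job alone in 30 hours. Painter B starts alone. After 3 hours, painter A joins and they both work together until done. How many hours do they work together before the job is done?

15/17 hours

In the first 3 hours painter B alone does 3/4 of the job, leaving 1/4.
Once everyone is working, combined rate: 1/4 + 1/30 = (15 + 2)/60 = 17/60 per hour.
Remaining 1/4 at 17/60 per hour takes 15/17 hours.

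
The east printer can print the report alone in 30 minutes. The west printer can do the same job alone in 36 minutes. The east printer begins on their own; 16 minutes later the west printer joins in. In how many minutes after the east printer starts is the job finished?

260/11 minutes

In the first 16 minutes the east printer alone does 16/30 = 8/15 of the job, leaving 7/15.
Once everyone is working, combined rate: 1/30 + 1/36 = (6 + 5)/180 = 11/180 per minute.
Remaining 7/15 at 11/180 per minute takes 84/11 minutes.
Total from the start = 16 + 84/11 = 260/11 minutes.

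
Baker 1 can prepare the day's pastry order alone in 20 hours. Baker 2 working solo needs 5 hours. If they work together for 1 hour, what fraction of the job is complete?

Combined rate: 1/20 + 1/5 = (1 + 4)/20 = 5/20 = 1/4 per hour.
In 1 hour they complete 1·1/4 = 1/4 of the job.

1/4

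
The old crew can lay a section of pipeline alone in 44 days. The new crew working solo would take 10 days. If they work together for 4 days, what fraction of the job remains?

Combined rate: 1/44 + 1/10 = (5 + 22)/220 = 27/220 per day.
In 4 days they complete 4·27/220 = 27/55 of the job.
So 28/55 remains.

28/55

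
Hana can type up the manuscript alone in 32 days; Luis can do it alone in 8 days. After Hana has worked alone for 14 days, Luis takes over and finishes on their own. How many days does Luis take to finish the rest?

In 14 days Hana does 14/32 = 7/16 of the job, leaving 9/16.
Luis works at 1/8 per day, so finishing takes 9/16 ÷ 1/8 = 9/2 days.

9/2 days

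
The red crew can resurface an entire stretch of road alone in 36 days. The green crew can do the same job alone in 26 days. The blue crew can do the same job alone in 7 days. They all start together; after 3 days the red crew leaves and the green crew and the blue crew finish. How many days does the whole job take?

91/18 days

In the first 3 days the combined rate is 685/3276, so 685/1092 of the job is done, leaving 407/1092.
After the red crew leaves the rate is 33/182 per day; the remaining 407/1092 takes 37/18 days.
Total = 3 + 37/18 = 91/18 days.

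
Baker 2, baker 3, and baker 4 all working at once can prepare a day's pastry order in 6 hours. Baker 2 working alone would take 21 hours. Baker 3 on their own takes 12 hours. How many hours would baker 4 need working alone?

Combined rate is 1/6 per hour.
Known contribution: 1/21 + 1/12 = (4 + 7)/84 = 11/84 per hour.
So baker 4's rate is 1/6 − 11/84 = 1/28, meaning 28 hours alone.

28 hours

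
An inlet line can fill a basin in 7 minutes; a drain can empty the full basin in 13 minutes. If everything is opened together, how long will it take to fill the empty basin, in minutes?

Net rate = 1/7 − 1/13 = (13 − 7)/91 = 6/91 per minute.
Filling time = 1 ÷ (6/91) = 91/6 minutes.

91/6 minutes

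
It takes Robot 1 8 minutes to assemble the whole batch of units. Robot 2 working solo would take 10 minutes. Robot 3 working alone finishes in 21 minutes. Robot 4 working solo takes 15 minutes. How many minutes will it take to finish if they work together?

Combined rate: 1/8 + 1/10 + 1/21 + 1/15 = (105 + 84 + 40 + 56)/840 = 285/840 = 19/56 per minute.
Time = 1 ÷ (19/56) = 56/19 minutes.

56/19 minutes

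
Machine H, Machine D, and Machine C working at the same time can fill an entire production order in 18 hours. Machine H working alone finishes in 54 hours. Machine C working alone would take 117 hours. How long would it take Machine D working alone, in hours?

351/10 hours

Combined rate is 1/18 per hour.
Known contribution: 1/54 + 1/117 = (13 + 6)/702 = 19/702 per hour.
So Machine D's rate is 1/18 − 19/702 = 10/351, meaning 351/10 hours alone.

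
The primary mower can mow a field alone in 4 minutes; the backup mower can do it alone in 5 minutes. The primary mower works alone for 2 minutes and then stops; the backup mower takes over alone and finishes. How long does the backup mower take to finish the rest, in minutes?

5/2 minutes

In 2 minutes the primary mower does 2/4 = 1/2 of the job, leaving 1/2.
The backup mower works at 1/5 per minute, so finishing takes 1/2 ÷ 1/5 = 5/2 minutes.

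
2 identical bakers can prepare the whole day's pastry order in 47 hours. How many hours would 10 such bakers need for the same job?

47/5 hours

Total work is 2·47 = 94 baker-hours.
With 10 bakers: 94/10 = 47/5 hours.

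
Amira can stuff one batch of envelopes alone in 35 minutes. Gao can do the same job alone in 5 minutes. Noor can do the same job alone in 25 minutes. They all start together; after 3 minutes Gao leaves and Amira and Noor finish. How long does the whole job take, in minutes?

35/6 minutes

In the first 3 minutes the combined rate is 47/175, so 141/175 of the job is done, leaving 34/175.
After Gao leaves the rate is 12/175 per minute; the remaining 34/175 takes 17/6 minutes.
Total = 3 + 17/6 = 35/6 minutes.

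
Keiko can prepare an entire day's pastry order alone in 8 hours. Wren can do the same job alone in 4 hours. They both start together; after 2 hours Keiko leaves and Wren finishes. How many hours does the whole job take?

3 hours

In the first 2 hours the combined rate is 3/8, so 3/4 of the job is done, leaving 1/4.
After Keiko leaves the rate is 1/4 per hour; the remaining 1/4 takes 1 hour.
Total = 2 + 1 = 3 hours.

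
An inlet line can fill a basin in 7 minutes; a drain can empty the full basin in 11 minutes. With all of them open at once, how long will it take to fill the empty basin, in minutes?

Net rate = 1/7 − 1/11 = (11 − 7)/77 = 4/77 per minute.
Filling time = 1 ÷ (4/77) = 77/4 minutes.

77/4 minutes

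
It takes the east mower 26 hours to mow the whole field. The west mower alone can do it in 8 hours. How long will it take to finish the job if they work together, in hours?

With two workers the combined time is the product over the sum: 26·8/(26+8) = 208/34 = 104/17 hours.

104/17 hours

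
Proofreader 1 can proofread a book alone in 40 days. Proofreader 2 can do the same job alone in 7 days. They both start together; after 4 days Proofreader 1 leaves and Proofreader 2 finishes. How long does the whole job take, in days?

In the first 4 days the combined rate is 47/280, so 47/70 of the job is done, leaving 23/70.
After Proofreader 1 leaves the rate is 1/7 per day; the remaining 23/70 takes 23/10 days.
Total = 4 + 23/10 = 63/10 days.

63/10 days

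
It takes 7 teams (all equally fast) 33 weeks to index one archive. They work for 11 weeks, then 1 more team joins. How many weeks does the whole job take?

One team does 1/231 of the job per week.
After 11 weeks with 7 teams, 1/3 is done (2/3 left).
With 8 teams the rate is 8/231, so the rest takes 2/3 ÷ 8/231 = 77/4 weeks.
Total = 11 + 77/4 = 121/4 weeks.

121/4 weeks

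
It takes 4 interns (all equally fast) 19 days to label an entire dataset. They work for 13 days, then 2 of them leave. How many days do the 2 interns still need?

12 days

One intern does 1/76 of the job per day.
After 13 days with 4 interns, 13/19 is done (6/19 left).
With 2 interns the rate is 2/76 = 1/38, so the rest takes 6/19 ÷ 1/38 = 12 days.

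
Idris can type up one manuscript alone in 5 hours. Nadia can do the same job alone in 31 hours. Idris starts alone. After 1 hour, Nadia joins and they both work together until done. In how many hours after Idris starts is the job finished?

40/9 hours

In the first 1 hour Idris alone does 1/5 of the job, leaving 4/5.
Once everyone is working, combined rate: 1/5 + 1/31 = (31 + 5)/155 = 36/155 per hour.
Remaining 4/5 at 36/155 per hour takes 31/9 hours.
Total from the start = 1 + 31/9 = 40/9 hours.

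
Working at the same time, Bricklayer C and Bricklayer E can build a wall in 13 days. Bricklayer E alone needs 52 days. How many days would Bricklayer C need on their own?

Combined rate is 1/13 per day.
Known contribution: 1/52 per day.
So Bricklayer C's rate is 1/13 − 1/52 = 3/52, meaning 52/3 days alone.

52/3 days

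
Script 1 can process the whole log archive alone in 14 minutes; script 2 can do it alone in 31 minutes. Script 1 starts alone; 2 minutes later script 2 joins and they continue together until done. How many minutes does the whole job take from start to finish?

In 2 minutes script 1 does 2/14 = 1/7 of the job, leaving 6/7.
Script 1 and script 2 together work at 45/434 per minute, so finishing takes 6/7 ÷ 45/434 = 124/15 minutes.
Total time = 2 + 124/15 = 154/15 minutes.

154/15 minutes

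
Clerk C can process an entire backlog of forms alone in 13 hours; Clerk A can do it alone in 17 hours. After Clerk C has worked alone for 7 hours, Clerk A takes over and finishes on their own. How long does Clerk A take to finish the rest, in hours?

102/13 hours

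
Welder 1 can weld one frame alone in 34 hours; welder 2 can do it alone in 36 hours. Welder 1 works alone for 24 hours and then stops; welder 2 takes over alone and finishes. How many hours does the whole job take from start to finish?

In 24 hours welder 1 does 24/34 = 12/17 of the job, leaving 5/17.
Welder 2 works at 1/36 per hour, so finishing takes 5/17 ÷ 1/36 = 180/17 hours.
Total time = 24 + 180/17 = 588/17 hours.

588/17 hours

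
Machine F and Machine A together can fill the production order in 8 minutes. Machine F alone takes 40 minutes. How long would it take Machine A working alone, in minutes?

Combined rate is 1/8 per minute.
Known contribution: 1/40 per minute.
So Machine A's rate is 1/8 − 1/40 = 1/10, meaning 10 minutes alone.

10 minutes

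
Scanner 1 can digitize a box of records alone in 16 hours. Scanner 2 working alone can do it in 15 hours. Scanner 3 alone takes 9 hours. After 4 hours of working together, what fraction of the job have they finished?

173/180

Combined rate: 1/16 + 1/15 + 1/9 = (45 + 48 + 80)/720 = 173/720 per hour.
In 4 hours they complete 4·173/720 = 173/180 of the job.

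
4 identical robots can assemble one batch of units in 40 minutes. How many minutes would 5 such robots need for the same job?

Total work is 4·40 = 160 robot-minutes.
With 5 robots: 160/5 = 32 minutes.

32 minutes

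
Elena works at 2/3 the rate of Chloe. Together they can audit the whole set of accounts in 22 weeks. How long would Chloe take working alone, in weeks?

110/3 weeks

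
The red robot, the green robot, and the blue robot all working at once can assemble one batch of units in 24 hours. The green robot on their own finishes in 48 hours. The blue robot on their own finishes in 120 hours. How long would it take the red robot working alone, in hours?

Combined rate is 1/24 per hour.
Known contribution: 1/48 + 1/120 = (5 + 2)/240 = 7/240 per hour.
So the red robot's rate is 1/24 − 7/240 = 1/80, meaning 80 hours alone.

80 hours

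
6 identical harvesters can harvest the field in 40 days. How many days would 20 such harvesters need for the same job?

Total work is 6·40 = 240 harvester-days.
With 20 harvesters: 240/20 = 12 days.

12 days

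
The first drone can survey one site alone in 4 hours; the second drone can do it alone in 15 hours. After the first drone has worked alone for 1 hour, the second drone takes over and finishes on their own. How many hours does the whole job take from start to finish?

49/4 hours

In 1 hour the first drone does 1/4 of the job, leaving 3/4.
The second drone works at 1/15 per hour, so finishing takes 3/4 ÷ 1/15 = 45/4 hours.
Total time = 1 + 45/4 = 49/4 hours.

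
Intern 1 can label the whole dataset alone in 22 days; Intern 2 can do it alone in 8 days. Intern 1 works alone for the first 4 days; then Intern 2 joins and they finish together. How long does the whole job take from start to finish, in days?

44/5 days

In 4 days Intern 1 does 4/22 = 2/11 of the job, leaving 9/11.
Intern 1 and Intern 2 together work at 15/88 per day, so finishing takes 9/11 ÷ 15/88 = 24/5 days.
Total time = 4 + 24/5 = 44/5 days.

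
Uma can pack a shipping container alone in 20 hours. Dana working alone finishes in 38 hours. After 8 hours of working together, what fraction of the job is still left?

37/95

Combined rate: 1/20 + 1/38 = (19 + 10)/380 = 29/380 per hour.
In 8 hours they complete 8·29/380 = 58/95 of the job.
So 37/95 remains.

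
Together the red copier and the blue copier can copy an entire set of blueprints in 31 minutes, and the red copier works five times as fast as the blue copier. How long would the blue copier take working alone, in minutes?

186 minutes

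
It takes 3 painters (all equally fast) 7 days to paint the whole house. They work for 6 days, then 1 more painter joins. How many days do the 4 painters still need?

3/4 days

One painter does 1/21 of the job per day.
After 6 days with 3 painters, 6/7 is done (1/7 left).
With 4 painters the rate is 4/21, so the rest takes 1/7 ÷ 4/21 = 3/4 days.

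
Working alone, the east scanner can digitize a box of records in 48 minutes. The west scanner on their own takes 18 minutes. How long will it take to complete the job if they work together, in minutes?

144/11 minutes

With two workers the combined time is the product over the sum: 48·18/(48+18) = 864/66 = 144/11 minutes.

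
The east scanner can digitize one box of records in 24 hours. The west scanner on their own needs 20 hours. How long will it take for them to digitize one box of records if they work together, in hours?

120/11 hours

With two workers the combined time is the product over the sum: 24·20/(24+20) = 480/44 = 120/11 hours.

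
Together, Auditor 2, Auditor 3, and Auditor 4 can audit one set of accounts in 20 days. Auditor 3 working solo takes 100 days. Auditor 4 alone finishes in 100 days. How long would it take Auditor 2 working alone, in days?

100/3 days

Combined rate is 1/20 per day.
Known contribution: 1/100 + 1/100 = (1 + 1)/100 = 2/100 = 1/50 per day.
So Auditor 2's rate is 1/20 − 1/50 = 3/100, meaning 100/3 days alone.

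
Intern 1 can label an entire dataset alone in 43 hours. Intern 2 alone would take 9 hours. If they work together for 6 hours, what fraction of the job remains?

25/129

Combined rate: 1/43 + 1/9 = (9 + 43)/387 = 52/387 per hour.
In 6 hours they complete 6·52/387 = 104/129 of the job.
So 25/129 remains.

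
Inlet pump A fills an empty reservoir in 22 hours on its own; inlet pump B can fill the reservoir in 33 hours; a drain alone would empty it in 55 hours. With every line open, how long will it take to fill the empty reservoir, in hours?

Net rate = 1/22 + 1/33 − 1/55 = (15 + 10 − 6)/330 = 19/330 per hour.
Filling time = 1 ÷ (19/330) = 330/19 hours.

330/19 hours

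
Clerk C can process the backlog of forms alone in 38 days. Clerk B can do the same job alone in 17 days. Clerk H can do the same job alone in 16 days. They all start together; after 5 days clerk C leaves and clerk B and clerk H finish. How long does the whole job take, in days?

In the first 5 days the combined rate is 763/5168, so 3815/5168 of the job is done, leaving 1353/5168.
After clerk C leaves the rate is 33/272 per day; the remaining 1353/5168 takes 41/19 days.
Total = 5 + 41/19 = 136/19 days.

136/19 days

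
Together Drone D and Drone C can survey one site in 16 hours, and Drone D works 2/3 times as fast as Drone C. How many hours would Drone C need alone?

Let Drone C's rate be r; then Drone D's rate is (2/3)r, so together (2/3 + 1)r = (5/3)r = 1/16.
Thus r = 3/80 per hour.
Drone C alone: 80/3 hours; Drone D alone: 40 hours.

80/3 hours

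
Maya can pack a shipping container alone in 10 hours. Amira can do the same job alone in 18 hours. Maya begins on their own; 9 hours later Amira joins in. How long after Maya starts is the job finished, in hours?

135/14 hours

In the first 9 hours Maya alone does 9/10 of the job, leaving 1/10.
Once everyone is working, combined rate: 1/10 + 1/18 = (9 + 5)/90 = 14/90 = 7/45 per hour.
Remaining 1/10 at 7/45 per hour takes 9/14 hours.
Total from the start = 9 + 9/14 = 135/14 hours.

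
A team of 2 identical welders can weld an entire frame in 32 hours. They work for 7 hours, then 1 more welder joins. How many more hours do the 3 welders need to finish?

One welder does 1/64 of the job per hour.
After 7 hours with 2 welders, 7/32 is done (25/32 left).
With 3 welders the rate is 3/64, so the rest takes 25/32 ÷ 3/64 = 50/3 hours.

50/3 hours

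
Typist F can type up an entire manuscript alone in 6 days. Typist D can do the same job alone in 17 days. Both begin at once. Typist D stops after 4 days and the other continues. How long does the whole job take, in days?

78/17 days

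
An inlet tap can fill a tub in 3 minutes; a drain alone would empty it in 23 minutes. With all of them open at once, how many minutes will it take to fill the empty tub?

69/20 minutes

Net rate = 1/3 − 1/23 = (23 − 3)/69 = 20/69 per minute.
Filling time = 1 ÷ (20/69) = 69/20 minutes.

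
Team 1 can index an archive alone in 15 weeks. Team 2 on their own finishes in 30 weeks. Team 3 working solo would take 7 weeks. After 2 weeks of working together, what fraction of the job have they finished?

Combined rate: 1/15 + 1/30 + 1/7 = (14 + 7 + 30)/210 = 51/210 = 17/70 per week.
In 2 weeks they complete 2·17/70 = 17/35 of the job.

17/35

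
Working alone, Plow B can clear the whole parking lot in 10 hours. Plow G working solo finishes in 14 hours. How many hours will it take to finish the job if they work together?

35/6 hours

Combined rate: 1/10 + 1/14 = (7 + 5)/70 = 12/70 = 6/35 per hour.
Time = 1 ÷ (6/35) = 35/6 hours.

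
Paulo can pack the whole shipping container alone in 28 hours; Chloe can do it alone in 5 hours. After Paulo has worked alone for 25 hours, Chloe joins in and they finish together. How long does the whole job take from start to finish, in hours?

In 25 hours Paulo does 25/28 of the job, leaving 3/28.
Paulo and Chloe together work at 33/140 per hour, so finishing takes 3/28 ÷ 33/140 = 5/11 hours.
Total time = 25 + 5/11 = 280/11 hours.

280/11 hours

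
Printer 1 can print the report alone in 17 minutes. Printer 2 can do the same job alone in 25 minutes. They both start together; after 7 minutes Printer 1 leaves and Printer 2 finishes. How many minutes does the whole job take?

250/17 minutes

In the first 7 minutes the combined rate is 42/425, so 294/425 of the job is done, leaving 131/425.
After Printer 1 leaves the rate is 1/25 per minute; the remaining 131/425 takes 131/17 minutes.
Total = 7 + 131/17 = 250/17 minutes.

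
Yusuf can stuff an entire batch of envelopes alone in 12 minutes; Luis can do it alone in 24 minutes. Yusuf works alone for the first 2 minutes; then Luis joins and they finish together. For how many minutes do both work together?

In 2 minutes Yusuf does 2/12 = 1/6 of the job, leaving 5/6.
Yusuf and Luis together work at 1/8 per minute, so finishing takes 5/6 ÷ 1/8 = 20/3 minutes.

20/3 minutes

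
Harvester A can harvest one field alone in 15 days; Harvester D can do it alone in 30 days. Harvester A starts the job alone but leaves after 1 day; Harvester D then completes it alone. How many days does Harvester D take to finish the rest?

In 1 day Harvester A does 1/15 of the job, leaving 14/15.
Harvester D works at 1/30 per day, so finishing takes 14/15 ÷ 1/30 = 28 days.

28 days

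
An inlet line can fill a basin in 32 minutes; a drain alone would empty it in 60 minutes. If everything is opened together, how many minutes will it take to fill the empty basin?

480/7 minutes

Net rate = 1/32 − 1/60 = (15 − 8)/480 = 7/480 per minute.
Filling time = 1 ÷ (7/480) = 480/7 minutes.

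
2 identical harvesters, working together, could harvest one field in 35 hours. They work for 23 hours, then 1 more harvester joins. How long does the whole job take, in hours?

31 hours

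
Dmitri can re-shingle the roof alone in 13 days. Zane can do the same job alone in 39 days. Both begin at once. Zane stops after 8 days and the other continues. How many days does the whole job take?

31/3 days

In the first 8 days the combined rate is 4/39, so 32/39 of the job is done, leaving 7/39.
After Zane leaves the rate is 1/13 per day; the remaining 7/39 takes 7/3 days.
Total = 8 + 7/3 = 31/3 days.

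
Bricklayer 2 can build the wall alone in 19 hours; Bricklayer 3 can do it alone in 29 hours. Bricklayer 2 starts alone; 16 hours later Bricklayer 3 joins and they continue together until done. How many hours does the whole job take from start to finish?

285/16 hours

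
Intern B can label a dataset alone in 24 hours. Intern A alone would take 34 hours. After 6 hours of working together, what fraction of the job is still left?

39/68

Combined rate: 1/24 + 1/34 = (17 + 12)/408 = 29/408 per hour.
In 6 hours they complete 6·29/408 = 29/68 of the job.
So 39/68 remains.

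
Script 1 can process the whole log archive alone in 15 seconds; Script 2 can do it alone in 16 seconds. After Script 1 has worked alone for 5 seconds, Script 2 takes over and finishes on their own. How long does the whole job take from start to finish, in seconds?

47/3 seconds

In 5 seconds Script 1 does 5/15 = 1/3 of the job, leaving 2/3.
Script 2 works at 1/16 per second, so finishing takes 2/3 ÷ 1/16 = 32/3 seconds.
Total time = 5 + 32/3 = 47/3 seconds.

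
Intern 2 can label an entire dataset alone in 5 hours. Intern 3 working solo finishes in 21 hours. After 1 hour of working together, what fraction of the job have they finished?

26/105

Combined rate: 1/5 + 1/21 = (21 + 5)/105 = 26/105 per hour.
In 1 hour they complete 1·26/105 = 26/105 of the job.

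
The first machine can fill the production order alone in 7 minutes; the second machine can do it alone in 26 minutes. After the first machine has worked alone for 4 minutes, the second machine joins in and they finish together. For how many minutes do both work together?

In 4 minutes the first machine does 4/7 of the job, leaving 3/7.
The first machine and the second machine together work at 33/182 per minute, so finishing takes 3/7 ÷ 33/182 = 26/11 minutes.

26/11 minutes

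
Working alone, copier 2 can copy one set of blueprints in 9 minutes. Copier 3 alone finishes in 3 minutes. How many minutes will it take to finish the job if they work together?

Combined rate: 1/9 + 1/3 = (1 + 3)/9 = 4/9 per minute.
Time = 1 ÷ (4/9) = 9/4 minutes.

9/4 minutes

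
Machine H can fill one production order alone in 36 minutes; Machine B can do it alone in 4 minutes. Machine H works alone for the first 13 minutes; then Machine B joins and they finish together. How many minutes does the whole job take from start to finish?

153/10 minutes

In 13 minutes Machine H does 13/36 of the job, leaving 23/36.
Machine H and Machine B together work at 5/18 per minute, so finishing takes 23/36 ÷ 5/18 = 23/10 minutes.
Total time = 13 + 23/10 = 153/10 minutes.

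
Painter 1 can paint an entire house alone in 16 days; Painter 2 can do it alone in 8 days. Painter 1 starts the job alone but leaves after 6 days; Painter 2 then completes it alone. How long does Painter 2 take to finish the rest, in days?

5 days

In 6 days Painter 1 does 6/16 = 3/8 of the job, leaving 5/8.
Painter 2 works at 1/8 per day, so finishing takes 5/8 ÷ 1/8 = 5 days.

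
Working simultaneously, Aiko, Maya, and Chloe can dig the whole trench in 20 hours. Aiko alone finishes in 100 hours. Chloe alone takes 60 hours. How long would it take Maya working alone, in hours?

Combined rate is 1/20 per hour.
Known contribution: 1/100 + 1/60 = (3 + 5)/300 = 8/300 = 2/75 per hour.
So Maya's rate is 1/20 − 2/75 = 7/300, meaning 300/7 hours alone.

300/7 hours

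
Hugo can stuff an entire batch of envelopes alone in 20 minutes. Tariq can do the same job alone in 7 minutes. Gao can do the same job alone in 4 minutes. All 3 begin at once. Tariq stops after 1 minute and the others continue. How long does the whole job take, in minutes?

In the first 1 minute the combined rate is 31/70, so 31/70 of the job is done, leaving 39/70.
After Tariq leaves the rate is 3/10 per minute; the remaining 39/70 takes 13/7 minutes.
Total = 1 + 13/7 = 20/7 minutes.

20/7 minutes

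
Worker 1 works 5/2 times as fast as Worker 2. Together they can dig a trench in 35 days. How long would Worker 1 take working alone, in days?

49 days

Let Worker 2's rate be r; then Worker 1's rate is (5/2)r, so together (5/2 + 1)r = (7/2)r = 1/35.
Thus r = 2/245 per day.
Worker 2 alone: 245/2 days; Worker 1 alone: 49 days.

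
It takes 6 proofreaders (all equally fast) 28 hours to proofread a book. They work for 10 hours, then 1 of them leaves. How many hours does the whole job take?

158/5 hours

One proofreader does 1/168 of the job per hour.
After 10 hours with 6 proofreaders, 5/14 is done (9/14 left).
With 5 proofreaders the rate is 5/168, so the rest takes 9/14 ÷ 5/168 = 108/5 hours.
Total = 10 + 108/5 = 158/5 hours.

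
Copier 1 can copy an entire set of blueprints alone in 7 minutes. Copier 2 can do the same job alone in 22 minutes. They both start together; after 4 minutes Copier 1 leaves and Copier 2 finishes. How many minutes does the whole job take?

In the first 4 minutes the combined rate is 29/154, so 58/77 of the job is done, leaving 19/77.
After Copier 1 leaves the rate is 1/22 per minute; the remaining 19/77 takes 38/7 minutes.
Total = 4 + 38/7 = 66/7 minutes.

66/7 minutes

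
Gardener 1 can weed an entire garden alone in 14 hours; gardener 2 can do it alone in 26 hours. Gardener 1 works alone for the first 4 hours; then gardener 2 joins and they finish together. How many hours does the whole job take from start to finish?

21/2 hours

In 4 hours gardener 1 does 4/14 = 2/7 of the job, leaving 5/7.
Gardener 1 and gardener 2 together work at 10/91 per hour, so finishing takes 5/7 ÷ 10/91 = 13/2 hours.
Total time = 4 + 13/2 = 21/2 hours.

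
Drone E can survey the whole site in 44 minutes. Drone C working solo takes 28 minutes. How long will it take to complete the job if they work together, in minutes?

Combined rate: 1/44 + 1/28 = (7 + 11)/308 = 18/308 = 9/154 per minute.
Time = 1 ÷ (9/154) = 154/9 minutes.

154/9 minutes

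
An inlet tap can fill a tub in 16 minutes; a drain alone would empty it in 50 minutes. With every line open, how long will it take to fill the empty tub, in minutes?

400/17 minutes

Net rate = 1/16 − 1/50 = (25 − 8)/400 = 17/400 per minute.
Filling time = 1 ÷ (17/400) = 400/17 minutes.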